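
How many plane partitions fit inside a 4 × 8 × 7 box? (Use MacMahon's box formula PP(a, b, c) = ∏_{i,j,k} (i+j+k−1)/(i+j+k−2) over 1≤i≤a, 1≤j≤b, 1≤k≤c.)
PP(4, 8, 7) = 1318349483880

Evaluate the triple product over i = 1..4, j = 1..8, k = 1..7. The factors are (2/1) · (3/2) · (4/3) · (5/4) · (6/5) · (7/6) · (8/7) · (3/2) · … (224 factors total). The numerators and denominators telescope so the product is an integer; carrying out the multiplication exactly gives PP(4, 8, 7) = 1318349483880.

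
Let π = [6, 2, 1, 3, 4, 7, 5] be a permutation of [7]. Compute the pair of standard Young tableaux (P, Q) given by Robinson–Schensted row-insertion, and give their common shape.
P = [1, 3, 4, 5] / [2, 7] / [6];  Q = [1, 4, 5, 6] / [2, 7] / [3];  common shape = (4, 2, 1)

Row-insert the values π_1, π_2, … into P one at a time, bumping the leftmost entry strictly greater than the inserted value down to the next row. The recording tableau Q records, in position (i, j), the step at which that cell was added to P.
  Insert 6 (step 1): P = [6];  Q = [1]
  Insert 2 (step 2): P = [2] / [6];  Q = [1] / [2]
  Insert 1 (step 3): P = [1] / [2] / [6];  Q = [1] / [2] / [3]
  Insert 3 (step 4): P = [1, 3] / [2] / [6];  Q = [1, 4] / [2] / [3]
  Insert 4 (step 5): P = [1, 3, 4] / [2] / [6];  Q = [1, 4, 5] / [2] / [3]
  Insert 7 (step 6): P = [1, 3, 4, 7] / [2] / [6];  Q = [1, 4, 5, 6] / [2] / [3]
  Insert 5 (step 7): P = [1, 3, 4, 5] / [2, 7] / [6];  Q = [1, 4, 5, 6] / [2, 7] / [3]
Final shape: (4, 2, 1).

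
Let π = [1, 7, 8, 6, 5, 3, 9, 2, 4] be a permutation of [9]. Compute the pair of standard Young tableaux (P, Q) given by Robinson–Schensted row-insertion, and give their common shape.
P = [1, 2, 4, 9] / [3, 8] / [5] / [6] / [7];  Q = [1, 2, 3, 7] / [4, 9] / [5] / [6] / [8];  common shape = (4, 2, 1, 1, 1)

Row-insert the values π_1, π_2, … into P one at a time, bumping the leftmost entry strictly greater than the inserted value down to the next row. The recording tableau Q records, in position (i, j), the step at which that cell was added to P.
  Insert 1 (step 1): P = [1];  Q = [1]
  Insert 7 (step 2): P = [1, 7];  Q = [1, 2]
  Insert 8 (step 3): P = [1, 7, 8];  Q = [1, 2, 3]
  Insert 6 (step 4): P = [1, 6, 8] / [7];  Q = [1, 2, 3] / [4]
  Insert 5 (step 5): P = [1, 5, 8] / [6] / [7];  Q = [1, 2, 3] / [4] / [5]
  Insert 3 (step 6): P = [1, 3, 8] / [5] / [6] / [7];  Q = [1, 2, 3] / [4] / [5] / [6]
  Insert 9 (step 7): P = [1, 3, 8, 9] / [5] / [6] / [7];  Q = [1, 2, 3, 7] / [4] / [5] / [6]
  Insert 2 (step 8): P = [1, 2, 8, 9] / [3] / [5] / [6] / [7];  Q = [1, 2, 3, 7] / [4] / [5] / [6] / [8]
  Insert 4 (step 9): P = [1, 2, 4, 9] / [3, 8] / [5] / [6] / [7];  Q = [1, 2, 3, 7] / [4, 9] / [5] / [6] / [8]
Final shape: (4, 2, 1, 1, 1).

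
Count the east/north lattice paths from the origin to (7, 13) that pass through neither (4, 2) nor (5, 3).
Number of paths = 70344

Inclusion–exclusion. Total paths: C(20, 7) = 77520. Through P₁: C(6, 4)·C(14, 3) = 5460. Through P₂: C(8, 5)·C(12, 2) = 3696. Since P₁ is strictly southwest of P₂, a monotone path through both must visit P₁ then P₂; paths through both = C(6, 4)·C(2, 1)·C(12, 2) = 1980. Avoid both = 77520 − 5460 − 3696 + 1980 = 70344.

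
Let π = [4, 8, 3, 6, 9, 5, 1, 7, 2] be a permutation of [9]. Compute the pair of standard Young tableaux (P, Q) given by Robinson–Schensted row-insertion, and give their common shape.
P = [1, 2, 7] / [3, 5, 9] / [4, 6] / [8];  Q = [1, 2, 5] / [3, 4, 8] / [6, 9] / [7];  common shape = (3, 3, 2, 1)

Row-insert the values π_1, π_2, … into P one at a time, bumping the leftmost entry strictly greater than the inserted value down to the next row. The recording tableau Q records, in position (i, j), the step at which that cell was added to P.
  Insert 4 (step 1): P = [4];  Q = [1]
  Insert 8 (step 2): P = [4, 8];  Q = [1, 2]
  Insert 3 (step 3): P = [3, 8] / [4];  Q = [1, 2] / [3]
  Insert 6 (step 4): P = [3, 6] / [4, 8];  Q = [1, 2] / [3, 4]
  Insert 9 (step 5): P = [3, 6, 9] / [4, 8];  Q = [1, 2, 5] / [3, 4]
  Insert 5 (step 6): P = [3, 5, 9] / [4, 6] / [8];  Q = [1, 2, 5] / [3, 4] / [6]
  Insert 1 (step 7): P = [1, 5, 9] / [3, 6] / [4] / [8];  Q = [1, 2, 5] / [3, 4] / [6] / [7]
  Insert 7 (step 8): P = [1, 5, 7] / [3, 6, 9] / [4] / [8];  Q = [1, 2, 5] / [3, 4, 8] / [6] / [7]
  Insert 2 (step 9): P = [1, 2, 7] / [3, 5, 9] / [4, 6] / [8];  Q = [1, 2, 5] / [3, 4, 8] / [6, 9] / [7]
Final shape: (3, 3, 2, 1).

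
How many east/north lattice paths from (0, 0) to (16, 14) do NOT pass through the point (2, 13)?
Number of paths = 145421100

Total paths from (0, 0) to (16, 14): C(30, 16) = 145422675. Paths through (2, 13): (paths (0, 0) → (2, 13)) × (paths (2, 13) → (16, 14)) = C(15, 2) · C(15, 14) = 105 · 15 = 1575. Avoidance count = 145422675 − 1575 = 145421100.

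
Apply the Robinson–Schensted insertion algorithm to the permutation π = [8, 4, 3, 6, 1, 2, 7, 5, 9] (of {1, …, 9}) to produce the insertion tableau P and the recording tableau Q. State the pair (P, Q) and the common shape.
P = [1, 2, 5, 9] / [3, 6, 7] / [4] / [8];  Q = [1, 4, 7, 9] / [2, 6, 8] / [3] / [5];  common shape = (4, 3, 1, 1)

Row-insert the values π_1, π_2, … into P one at a time, bumping the leftmost entry strictly greater than the inserted value down to the next row. The recording tableau Q records, in position (i, j), the step at which that cell was added to P.
  Insert 8 (step 1): P = [8];  Q = [1]
  Insert 4 (step 2): P = [4] / [8];  Q = [1] / [2]
  Insert 3 (step 3): P = [3] / [4] / [8];  Q = [1] / [2] / [3]
  Insert 6 (step 4): P = [3, 6] / [4] / [8];  Q = [1, 4] / [2] / [3]
  Insert 1 (step 5): P = [1, 6] / [3] / [4] / [8];  Q = [1, 4] / [2] / [3] / [5]
  Insert 2 (step 6): P = [1, 2] / [3, 6] / [4] / [8];  Q = [1, 4] / [2, 6] / [3] / [5]
  Insert 7 (step 7): P = [1, 2, 7] / [3, 6] / [4] / [8];  Q = [1, 4, 7] / [2, 6] / [3] / [5]
  Insert 5 (step 8): P = [1, 2, 5] / [3, 6, 7] / [4] / [8];  Q = [1, 4, 7] / [2, 6, 8] / [3] / [5]
  Insert 9 (step 9): P = [1, 2, 5, 9] / [3, 6, 7] / [4] / [8];  Q = [1, 4, 7, 9] / [2, 6, 8] / [3] / [5]
Final shape: (4, 3, 1, 1).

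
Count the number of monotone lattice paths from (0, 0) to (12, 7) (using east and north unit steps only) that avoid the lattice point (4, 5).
Number of paths = 44718

Total paths from (0, 0) to (12, 7): C(19, 12) = 50388. Paths through (4, 5): (paths (0, 0) → (4, 5)) × (paths (4, 5) → (12, 7)) = C(9, 4) · C(10, 8) = 126 · 45 = 5670. Avoidance count = 50388 − 5670 = 44718.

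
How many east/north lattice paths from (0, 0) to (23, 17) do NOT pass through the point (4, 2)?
Number of paths = 60892866000

Total paths from (0, 0) to (23, 17): C(40, 23) = 88732378800. Paths through (4, 2): (paths (0, 0) → (4, 2)) × (paths (4, 2) → (23, 17)) = C(6, 4) · C(34, 19) = 15 · 1855967520 = 27839512800. Avoidance count = 88732378800 − 27839512800 = 60892866000.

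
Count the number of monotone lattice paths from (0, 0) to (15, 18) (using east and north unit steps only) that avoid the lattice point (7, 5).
Number of paths = 875994240

Total paths from (0, 0) to (15, 18): C(33, 15) = 1037158320. Paths through (7, 5): (paths (0, 0) → (7, 5)) × (paths (7, 5) → (15, 18)) = C(12, 7) · C(21, 8) = 792 · 203490 = 161164080. Avoidance count = 1037158320 − 161164080 = 875994240.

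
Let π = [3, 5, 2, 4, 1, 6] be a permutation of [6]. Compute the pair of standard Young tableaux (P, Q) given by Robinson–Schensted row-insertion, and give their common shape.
P = [1, 4, 6] / [2, 5] / [3];  Q = [1, 2, 6] / [3, 4] / [5];  common shape = (3, 2, 1)

Row-insert the values π_1, π_2, … into P one at a time, bumping the leftmost entry strictly greater than the inserted value down to the next row. The recording tableau Q records, in position (i, j), the step at which that cell was added to P.
  Insert 3 (step 1): P = [3];  Q = [1]
  Insert 5 (step 2): P = [3, 5];  Q = [1, 2]
  Insert 2 (step 3): P = [2, 5] / [3];  Q = [1, 2] / [3]
  Insert 4 (step 4): P = [2, 4] / [3, 5];  Q = [1, 2] / [3, 4]
  Insert 1 (step 5): P = [1, 4] / [2, 5] / [3];  Q = [1, 2] / [3, 4] / [5]
  Insert 6 (step 6): P = [1, 4, 6] / [2, 5] / [3];  Q = [1, 2, 6] / [3, 4] / [5]
Final shape: (3, 2, 1).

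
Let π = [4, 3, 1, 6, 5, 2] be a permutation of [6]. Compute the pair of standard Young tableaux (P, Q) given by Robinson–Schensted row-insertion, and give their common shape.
P = [1, 2] / [3, 5] / [4, 6];  Q = [1, 4] / [2, 5] / [3, 6];  common shape = (2, 2, 2)

Row-insert the values π_1, π_2, … into P one at a time, bumping the leftmost entry strictly greater than the inserted value down to the next row. The recording tableau Q records, in position (i, j), the step at which that cell was added to P.
  Insert 4 (step 1): P = [4];  Q = [1]
  Insert 3 (step 2): P = [3] / [4];  Q = [1] / [2]
  Insert 1 (step 3): P = [1] / [3] / [4];  Q = [1] / [2] / [3]
  Insert 6 (step 4): P = [1, 6] / [3] / [4];  Q = [1, 4] / [2] / [3]
  Insert 5 (step 5): P = [1, 5] / [3, 6] / [4];  Q = [1, 4] / [2, 5] / [3]
  Insert 2 (step 6): P = [1, 2] / [3, 5] / [4, 6];  Q = [1, 4] / [2, 5] / [3, 6]
Final shape: (2, 2, 2).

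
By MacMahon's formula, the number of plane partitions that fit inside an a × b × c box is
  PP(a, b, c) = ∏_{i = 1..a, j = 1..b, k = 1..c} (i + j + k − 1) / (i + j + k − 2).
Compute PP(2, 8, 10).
PP(2, 8, 10) = 367479684

Evaluate the triple product over i = 1..2, j = 1..8, k = 1..10. The factors are (2/1) · (3/2) · (4/3) · (5/4) · (6/5) · (7/6) · (8/7) · (9/8) · … (160 factors total). The numerators and denominators telescope so the product is an integer; carrying out the multiplication exactly gives PP(2, 8, 10) = 367479684.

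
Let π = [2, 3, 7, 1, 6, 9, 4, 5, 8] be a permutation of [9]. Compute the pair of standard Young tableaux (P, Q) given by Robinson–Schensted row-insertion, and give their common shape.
P = [1, 3, 4, 5, 8] / [2, 6, 9] / [7];  Q = [1, 2, 3, 6, 9] / [4, 5, 8] / [7];  common shape = (5, 3, 1)

Row-insert the values π_1, π_2, … into P one at a time, bumping the leftmost entry strictly greater than the inserted value down to the next row. The recording tableau Q records, in position (i, j), the step at which that cell was added to P.
  Insert 2 (step 1): P = [2];  Q = [1]
  Insert 3 (step 2): P = [2, 3];  Q = [1, 2]
  Insert 7 (step 3): P = [2, 3, 7];  Q = [1, 2, 3]
  Insert 1 (step 4): P = [1, 3, 7] / [2];  Q = [1, 2, 3] / [4]
  Insert 6 (step 5): P = [1, 3, 6] / [2, 7];  Q = [1, 2, 3] / [4, 5]
  Insert 9 (step 6): P = [1, 3, 6, 9] / [2, 7];  Q = [1, 2, 3, 6] / [4, 5]
  Insert 4 (step 7): P = [1, 3, 4, 9] / [2, 6] / [7];  Q = [1, 2, 3, 6] / [4, 5] / [7]
  Insert 5 (step 8): P = [1, 3, 4, 5] / [2, 6, 9] / [7];  Q = [1, 2, 3, 6] / [4, 5, 8] / [7]
  Insert 8 (step 9): P = [1, 3, 4, 5, 8] / [2, 6, 9] / [7];  Q = [1, 2, 3, 6, 9] / [4, 5, 8] / [7]
Final shape: (5, 3, 1).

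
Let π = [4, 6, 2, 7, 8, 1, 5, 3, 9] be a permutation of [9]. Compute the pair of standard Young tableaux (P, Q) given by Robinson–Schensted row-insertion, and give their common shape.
P = [1, 3, 7, 8, 9] / [2, 5] / [4, 6];  Q = [1, 2, 4, 5, 9] / [3, 7] / [6, 8];  common shape = (5, 2, 2)

Row-insert the values π_1, π_2, … into P one at a time, bumping the leftmost entry strictly greater than the inserted value down to the next row. The recording tableau Q records, in position (i, j), the step at which that cell was added to P.
  Insert 4 (step 1): P = [4];  Q = [1]
  Insert 6 (step 2): P = [4, 6];  Q = [1, 2]
  Insert 2 (step 3): P = [2, 6] / [4];  Q = [1, 2] / [3]
  Insert 7 (step 4): P = [2, 6, 7] / [4];  Q = [1, 2, 4] / [3]
  Insert 8 (step 5): P = [2, 6, 7, 8] / [4];  Q = [1, 2, 4, 5] / [3]
  Insert 1 (step 6): P = [1, 6, 7, 8] / [2] / [4];  Q = [1, 2, 4, 5] / [3] / [6]
  Insert 5 (step 7): P = [1, 5, 7, 8] / [2, 6] / [4];  Q = [1, 2, 4, 5] / [3, 7] / [6]
  Insert 3 (step 8): P = [1, 3, 7, 8] / [2, 5] / [4, 6];  Q = [1, 2, 4, 5] / [3, 7] / [6, 8]
  Insert 9 (step 9): P = [1, 3, 7, 8, 9] / [2, 5] / [4, 6];  Q = [1, 2, 4, 5, 9] / [3, 7] / [6, 8]
Final shape: (5, 2, 2).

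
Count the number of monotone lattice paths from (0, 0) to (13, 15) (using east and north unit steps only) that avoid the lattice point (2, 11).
Number of paths = 37335690

Total paths from (0, 0) to (13, 15): C(28, 13) = 37442160. Paths through (2, 11): (paths (0, 0) → (2, 11)) × (paths (2, 11) → (13, 15)) = C(13, 2) · C(15, 11) = 78 · 1365 = 106470. Avoidance count = 37442160 − 106470 = 37335690.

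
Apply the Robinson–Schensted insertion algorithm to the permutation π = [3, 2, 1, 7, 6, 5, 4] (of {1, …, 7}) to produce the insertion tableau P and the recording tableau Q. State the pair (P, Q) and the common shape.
P = [1, 4] / [2, 5] / [3, 6] / [7];  Q = [1, 4] / [2, 5] / [3, 6] / [7];  common shape = (2, 2, 2, 1)

Row-insert the values π_1, π_2, … into P one at a time, bumping the leftmost entry strictly greater than the inserted value down to the next row. The recording tableau Q records, in position (i, j), the step at which that cell was added to P.
  Insert 3 (step 1): P = [3];  Q = [1]
  Insert 2 (step 2): P = [2] / [3];  Q = [1] / [2]
  Insert 1 (step 3): P = [1] / [2] / [3];  Q = [1] / [2] / [3]
  Insert 7 (step 4): P = [1, 7] / [2] / [3];  Q = [1, 4] / [2] / [3]
  Insert 6 (step 5): P = [1, 6] / [2, 7] / [3];  Q = [1, 4] / [2, 5] / [3]
  Insert 5 (step 6): P = [1, 5] / [2, 6] / [3, 7];  Q = [1, 4] / [2, 5] / [3, 6]
  Insert 4 (step 7): P = [1, 4] / [2, 5] / [3, 6] / [7];  Q = [1, 4] / [2, 5] / [3, 6] / [7]
Final shape: (2, 2, 2, 1).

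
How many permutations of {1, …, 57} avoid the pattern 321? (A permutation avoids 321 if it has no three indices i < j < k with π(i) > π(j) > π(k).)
C_57 = 26700952856774851904245220912664

These 321-avoiding permutations are counted by the Catalan number C_n = (1/(n + 1)) · C(2n, n). For n = 57: C_57 = (1/58) · C(114, 57) = 1548655265692941410446222812934512/58 = 26700952856774851904245220912664.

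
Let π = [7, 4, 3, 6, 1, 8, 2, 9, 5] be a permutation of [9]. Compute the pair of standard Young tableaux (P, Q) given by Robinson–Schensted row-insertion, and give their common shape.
P = [1, 2, 5, 9] / [3, 6, 8] / [4] / [7];  Q = [1, 4, 6, 8] / [2, 7, 9] / [3] / [5];  common shape = (4, 3, 1, 1)

Row-insert the values π_1, π_2, … into P one at a time, bumping the leftmost entry strictly greater than the inserted value down to the next row. The recording tableau Q records, in position (i, j), the step at which that cell was added to P.
  Insert 7 (step 1): P = [7];  Q = [1]
  Insert 4 (step 2): P = [4] / [7];  Q = [1] / [2]
  Insert 3 (step 3): P = [3] / [4] / [7];  Q = [1] / [2] / [3]
  Insert 6 (step 4): P = [3, 6] / [4] / [7];  Q = [1, 4] / [2] / [3]
  Insert 1 (step 5): P = [1, 6] / [3] / [4] / [7];  Q = [1, 4] / [2] / [3] / [5]
  Insert 8 (step 6): P = [1, 6, 8] / [3] / [4] / [7];  Q = [1, 4, 6] / [2] / [3] / [5]
  Insert 2 (step 7): P = [1, 2, 8] / [3, 6] / [4] / [7];  Q = [1, 4, 6] / [2, 7] / [3] / [5]
  Insert 9 (step 8): P = [1, 2, 8, 9] / [3, 6] / [4] / [7];  Q = [1, 4, 6, 8] / [2, 7] / [3] / [5]
  Insert 5 (step 9): P = [1, 2, 5, 9] / [3, 6, 8] / [4] / [7];  Q = [1, 4, 6, 8] / [2, 7, 9] / [3] / [5]
Final shape: (4, 3, 1, 1).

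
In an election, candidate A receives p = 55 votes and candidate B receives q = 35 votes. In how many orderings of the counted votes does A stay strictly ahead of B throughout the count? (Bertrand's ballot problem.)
Strict-lead orderings = 2516575224913393684839072

Total orderings of the 90 votes with 55 for A: C(90, 55) = 11324588512110271581775824. By the Bertrand ballot formula (Cycle Lemma / reflection principle), the number of orderings in which A is strictly ahead of B throughout is (p − q)/(p + q) · C(p + q, p) = (55 − 35)/(55 + 35) · 11324588512110271581775824 = 2516575224913393684839072.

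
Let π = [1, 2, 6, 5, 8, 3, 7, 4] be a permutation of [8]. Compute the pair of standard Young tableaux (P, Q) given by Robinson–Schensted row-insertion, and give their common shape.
P = [1, 2, 3, 4] / [5, 7] / [6, 8];  Q = [1, 2, 3, 5] / [4, 7] / [6, 8];  common shape = (4, 2, 2)

Row-insert the values π_1, π_2, … into P one at a time, bumping the leftmost entry strictly greater than the inserted value down to the next row. The recording tableau Q records, in position (i, j), the step at which that cell was added to P.
  Insert 1 (step 1): P = [1];  Q = [1]
  Insert 2 (step 2): P = [1, 2];  Q = [1, 2]
  Insert 6 (step 3): P = [1, 2, 6];  Q = [1, 2, 3]
  Insert 5 (step 4): P = [1, 2, 5] / [6];  Q = [1, 2, 3] / [4]
  Insert 8 (step 5): P = [1, 2, 5, 8] / [6];  Q = [1, 2, 3, 5] / [4]
  Insert 3 (step 6): P = [1, 2, 3, 8] / [5] / [6];  Q = [1, 2, 3, 5] / [4] / [6]
  Insert 7 (step 7): P = [1, 2, 3, 7] / [5, 8] / [6];  Q = [1, 2, 3, 5] / [4, 7] / [6]
  Insert 4 (step 8): P = [1, 2, 3, 4] / [5, 7] / [6, 8];  Q = [1, 2, 3, 5] / [4, 7] / [6, 8]
Final shape: (4, 2, 2).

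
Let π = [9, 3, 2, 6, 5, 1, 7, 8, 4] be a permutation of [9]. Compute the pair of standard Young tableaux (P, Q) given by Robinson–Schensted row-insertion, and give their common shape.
P = [1, 4, 7, 8] / [2, 5] / [3, 6] / [9];  Q = [1, 4, 7, 8] / [2, 5] / [3, 9] / [6];  common shape = (4, 2, 2, 1)

Row-insert the values π_1, π_2, … into P one at a time, bumping the leftmost entry strictly greater than the inserted value down to the next row. The recording tableau Q records, in position (i, j), the step at which that cell was added to P.
  Insert 9 (step 1): P = [9];  Q = [1]
  Insert 3 (step 2): P = [3] / [9];  Q = [1] / [2]
  Insert 2 (step 3): P = [2] / [3] / [9];  Q = [1] / [2] / [3]
  Insert 6 (step 4): P = [2, 6] / [3] / [9];  Q = [1, 4] / [2] / [3]
  Insert 5 (step 5): P = [2, 5] / [3, 6] / [9];  Q = [1, 4] / [2, 5] / [3]
  Insert 1 (step 6): P = [1, 5] / [2, 6] / [3] / [9];  Q = [1, 4] / [2, 5] / [3] / [6]
  Insert 7 (step 7): P = [1, 5, 7] / [2, 6] / [3] / [9];  Q = [1, 4, 7] / [2, 5] / [3] / [6]
  Insert 8 (step 8): P = [1, 5, 7, 8] / [2, 6] / [3] / [9];  Q = [1, 4, 7, 8] / [2, 5] / [3] / [6]
  Insert 4 (step 9): P = [1, 4, 7, 8] / [2, 5] / [3, 6] / [9];  Q = [1, 4, 7, 8] / [2, 5] / [3, 9] / [6]
Final shape: (4, 2, 2, 1).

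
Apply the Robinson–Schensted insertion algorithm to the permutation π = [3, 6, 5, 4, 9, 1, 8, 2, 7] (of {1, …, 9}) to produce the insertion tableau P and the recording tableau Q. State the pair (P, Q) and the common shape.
P = [1, 2, 7] / [3, 4, 8] / [5, 9] / [6];  Q = [1, 2, 5] / [3, 7, 9] / [4, 8] / [6];  common shape = (3, 3, 2, 1)

Row-insert the values π_1, π_2, … into P one at a time, bumping the leftmost entry strictly greater than the inserted value down to the next row. The recording tableau Q records, in position (i, j), the step at which that cell was added to P.
  Insert 3 (step 1): P = [3];  Q = [1]
  Insert 6 (step 2): P = [3, 6];  Q = [1, 2]
  Insert 5 (step 3): P = [3, 5] / [6];  Q = [1, 2] / [3]
  Insert 4 (step 4): P = [3, 4] / [5] / [6];  Q = [1, 2] / [3] / [4]
  Insert 9 (step 5): P = [3, 4, 9] / [5] / [6];  Q = [1, 2, 5] / [3] / [4]
  Insert 1 (step 6): P = [1, 4, 9] / [3] / [5] / [6];  Q = [1, 2, 5] / [3] / [4] / [6]
  Insert 8 (step 7): P = [1, 4, 8] / [3, 9] / [5] / [6];  Q = [1, 2, 5] / [3, 7] / [4] / [6]
  Insert 2 (step 8): P = [1, 2, 8] / [3, 4] / [5, 9] / [6];  Q = [1, 2, 5] / [3, 7] / [4, 8] / [6]
  Insert 7 (step 9): P = [1, 2, 7] / [3, 4, 8] / [5, 9] / [6];  Q = [1, 2, 5] / [3, 7, 9] / [4, 8] / [6]
Final shape: (3, 3, 2, 1).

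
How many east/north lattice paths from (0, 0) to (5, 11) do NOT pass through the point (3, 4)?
Number of paths = 3108

Total paths from (0, 0) to (5, 11): C(16, 5) = 4368. Paths through (3, 4): (paths (0, 0) → (3, 4)) × (paths (3, 4) → (5, 11)) = C(7, 3) · C(9, 2) = 35 · 36 = 1260. Avoidance count = 4368 − 1260 = 3108.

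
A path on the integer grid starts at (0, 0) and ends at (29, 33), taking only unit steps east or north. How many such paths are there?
Number of paths = 409894288378212890

A monotone lattice path from (0, 0) to (29, 33) consists of 29 east steps and 33 north steps in some order, so it is determined by which 29 of the 62 steps are east. The count is C(62, 29) = 409894288378212890.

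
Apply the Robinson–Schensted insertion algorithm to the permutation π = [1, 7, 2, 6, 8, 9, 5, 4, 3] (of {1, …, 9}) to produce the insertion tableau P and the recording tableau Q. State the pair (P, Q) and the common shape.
P = [1, 2, 3, 8, 9] / [4] / [5] / [6] / [7];  Q = [1, 2, 4, 5, 6] / [3] / [7] / [8] / [9];  common shape = (5, 1, 1, 1, 1)

Row-insert the values π_1, π_2, … into P one at a time, bumping the leftmost entry strictly greater than the inserted value down to the next row. The recording tableau Q records, in position (i, j), the step at which that cell was added to P.
  Insert 1 (step 1): P = [1];  Q = [1]
  Insert 7 (step 2): P = [1, 7];  Q = [1, 2]
  Insert 2 (step 3): P = [1, 2] / [7];  Q = [1, 2] / [3]
  Insert 6 (step 4): P = [1, 2, 6] / [7];  Q = [1, 2, 4] / [3]
  Insert 8 (step 5): P = [1, 2, 6, 8] / [7];  Q = [1, 2, 4, 5] / [3]
  Insert 9 (step 6): P = [1, 2, 6, 8, 9] / [7];  Q = [1, 2, 4, 5, 6] / [3]
  Insert 5 (step 7): P = [1, 2, 5, 8, 9] / [6] / [7];  Q = [1, 2, 4, 5, 6] / [3] / [7]
  Insert 4 (step 8): P = [1, 2, 4, 8, 9] / [5] / [6] / [7];  Q = [1, 2, 4, 5, 6] / [3] / [7] / [8]
  Insert 3 (step 9): P = [1, 2, 3, 8, 9] / [4] / [5] / [6] / [7];  Q = [1, 2, 4, 5, 6] / [3] / [7] / [8] / [9]
Final shape: (5, 1, 1, 1, 1).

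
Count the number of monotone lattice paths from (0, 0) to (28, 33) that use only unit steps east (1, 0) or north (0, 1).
Number of paths = 191724747789809255

A monotone lattice path from (0, 0) to (28, 33) consists of 28 east steps and 33 north steps in some order, so it is determined by which 28 of the 61 steps are east. The count is C(61, 28) = 191724747789809255.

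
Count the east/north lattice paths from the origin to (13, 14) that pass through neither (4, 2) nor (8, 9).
Number of paths = 10770630

Inclusion–exclusion. Total paths: C(27, 13) = 20058300. Through P₁: C(6, 4)·C(21, 9) = 4408950. Through P₂: C(17, 8)·C(10, 5) = 6126120. Since P₁ is strictly southwest of P₂, a monotone path through both must visit P₁ then P₂; paths through both = C(6, 4)·C(11, 4)·C(10, 5) = 1247400. Avoid both = 20058300 − 4408950 − 6126120 + 1247400 = 10770630.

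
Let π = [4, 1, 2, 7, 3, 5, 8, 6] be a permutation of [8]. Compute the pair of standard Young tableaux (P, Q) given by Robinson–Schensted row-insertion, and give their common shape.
P = [1, 2, 3, 5, 6] / [4, 7, 8];  Q = [1, 3, 4, 6, 7] / [2, 5, 8];  common shape = (5, 3)

Row-insert the values π_1, π_2, … into P one at a time, bumping the leftmost entry strictly greater than the inserted value down to the next row. The recording tableau Q records, in position (i, j), the step at which that cell was added to P.
  Insert 4 (step 1): P = [4];  Q = [1]
  Insert 1 (step 2): P = [1] / [4];  Q = [1] / [2]
  Insert 2 (step 3): P = [1, 2] / [4];  Q = [1, 3] / [2]
  Insert 7 (step 4): P = [1, 2, 7] / [4];  Q = [1, 3, 4] / [2]
  Insert 3 (step 5): P = [1, 2, 3] / [4, 7];  Q = [1, 3, 4] / [2, 5]
  Insert 5 (step 6): P = [1, 2, 3, 5] / [4, 7];  Q = [1, 3, 4, 6] / [2, 5]
  Insert 8 (step 7): P = [1, 2, 3, 5, 8] / [4, 7];  Q = [1, 3, 4, 6, 7] / [2, 5]
  Insert 6 (step 8): P = [1, 2, 3, 5, 6] / [4, 7, 8];  Q = [1, 3, 4, 6, 7] / [2, 5, 8]
Final shape: (5, 3).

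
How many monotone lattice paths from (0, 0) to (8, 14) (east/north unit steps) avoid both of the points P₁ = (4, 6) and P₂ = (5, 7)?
Number of paths = 171180

Inclusion–exclusion. Total paths: C(22, 8) = 319770. Through P₁: C(10, 4)·C(12, 4) = 103950. Through P₂: C(12, 5)·C(10, 3) = 95040. Since P₁ is strictly southwest of P₂, a monotone path through both must visit P₁ then P₂; paths through both = C(10, 4)·C(2, 1)·C(10, 3) = 50400. Avoid both = 319770 − 103950 − 95040 + 50400 = 171180.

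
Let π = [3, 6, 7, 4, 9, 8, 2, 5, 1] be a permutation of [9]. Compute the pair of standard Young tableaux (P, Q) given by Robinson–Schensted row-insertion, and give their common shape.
P = [1, 4, 5, 8] / [2, 7] / [3, 9] / [6];  Q = [1, 2, 3, 5] / [4, 6] / [7, 8] / [9];  common shape = (4, 2, 2, 1)

Row-insert the values π_1, π_2, … into P one at a time, bumping the leftmost entry strictly greater than the inserted value down to the next row. The recording tableau Q records, in position (i, j), the step at which that cell was added to P.
  Insert 3 (step 1): P = [3];  Q = [1]
  Insert 6 (step 2): P = [3, 6];  Q = [1, 2]
  Insert 7 (step 3): P = [3, 6, 7];  Q = [1, 2, 3]
  Insert 4 (step 4): P = [3, 4, 7] / [6];  Q = [1, 2, 3] / [4]
  Insert 9 (step 5): P = [3, 4, 7, 9] / [6];  Q = [1, 2, 3, 5] / [4]
  Insert 8 (step 6): P = [3, 4, 7, 8] / [6, 9];  Q = [1, 2, 3, 5] / [4, 6]
  Insert 2 (step 7): P = [2, 4, 7, 8] / [3, 9] / [6];  Q = [1, 2, 3, 5] / [4, 6] / [7]
  Insert 5 (step 8): P = [2, 4, 5, 8] / [3, 7] / [6, 9];  Q = [1, 2, 3, 5] / [4, 6] / [7, 8]
  Insert 1 (step 9): P = [1, 4, 5, 8] / [2, 7] / [3, 9] / [6];  Q = [1, 2, 3, 5] / [4, 6] / [7, 8] / [9]
Final shape: (4, 2, 2, 1).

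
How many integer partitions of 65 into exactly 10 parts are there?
p(65, 10 parts) = 112804

Partitions of n into exactly k parts are in bijection with partitions of n − k into at most k parts (subtract 1 from each part). So p(65, exactly 10) = p(55, parts ≤ 10). Computing via the recurrence p(m, j) = p(m, j−1) + p(m−j, j) gives 112804.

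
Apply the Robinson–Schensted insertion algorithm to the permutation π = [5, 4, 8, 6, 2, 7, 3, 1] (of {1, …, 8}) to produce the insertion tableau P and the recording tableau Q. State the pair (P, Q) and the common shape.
P = [1, 3, 7] / [2, 6] / [4, 8] / [5];  Q = [1, 3, 6] / [2, 4] / [5, 7] / [8];  common shape = (3, 2, 2, 1)

Row-insert the values π_1, π_2, … into P one at a time, bumping the leftmost entry strictly greater than the inserted value down to the next row. The recording tableau Q records, in position (i, j), the step at which that cell was added to P.
  Insert 5 (step 1): P = [5];  Q = [1]
  Insert 4 (step 2): P = [4] / [5];  Q = [1] / [2]
  Insert 8 (step 3): P = [4, 8] / [5];  Q = [1, 3] / [2]
  Insert 6 (step 4): P = [4, 6] / [5, 8];  Q = [1, 3] / [2, 4]
  Insert 2 (step 5): P = [2, 6] / [4, 8] / [5];  Q = [1, 3] / [2, 4] / [5]
  Insert 7 (step 6): P = [2, 6, 7] / [4, 8] / [5];  Q = [1, 3, 6] / [2, 4] / [5]
  Insert 3 (step 7): P = [2, 3, 7] / [4, 6] / [5, 8];  Q = [1, 3, 6] / [2, 4] / [5, 7]
  Insert 1 (step 8): P = [1, 3, 7] / [2, 6] / [4, 8] / [5];  Q = [1, 3, 6] / [2, 4] / [5, 7] / [8]
Final shape: (3, 2, 2, 1).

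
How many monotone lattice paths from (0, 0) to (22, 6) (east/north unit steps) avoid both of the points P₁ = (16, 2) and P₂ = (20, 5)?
Number of paths = 201285

Inclusion–exclusion. Total paths: C(28, 22) = 376740. Through P₁: C(18, 16)·C(10, 6) = 32130. Through P₂: C(25, 20)·C(3, 2) = 159390. Since P₁ is strictly southwest of P₂, a monotone path through both must visit P₁ then P₂; paths through both = C(18, 16)·C(7, 4)·C(3, 2) = 16065. Avoid both = 376740 − 32130 − 159390 + 16065 = 201285.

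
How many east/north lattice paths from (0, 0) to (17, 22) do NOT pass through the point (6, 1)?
Number of paths = 50117946450

Total paths from (0, 0) to (17, 22): C(39, 17) = 51021117810. Paths through (6, 1): (paths (0, 0) → (6, 1)) × (paths (6, 1) → (17, 22)) = C(7, 6) · C(32, 11) = 7 · 129024480 = 903171360. Avoidance count = 51021117810 − 903171360 = 50117946450.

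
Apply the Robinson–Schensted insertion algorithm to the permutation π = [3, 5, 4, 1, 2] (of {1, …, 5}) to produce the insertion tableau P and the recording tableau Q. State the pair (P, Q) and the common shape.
P = [1, 2] / [3, 4] / [5];  Q = [1, 2] / [3, 5] / [4];  common shape = (2, 2, 1)

Row-insert the values π_1, π_2, … into P one at a time, bumping the leftmost entry strictly greater than the inserted value down to the next row. The recording tableau Q records, in position (i, j), the step at which that cell was added to P.
  Insert 3 (step 1): P = [3];  Q = [1]
  Insert 5 (step 2): P = [3, 5];  Q = [1, 2]
  Insert 4 (step 3): P = [3, 4] / [5];  Q = [1, 2] / [3]
  Insert 1 (step 4): P = [1, 4] / [3] / [5];  Q = [1, 2] / [3] / [4]
  Insert 2 (step 5): P = [1, 2] / [3, 4] / [5];  Q = [1, 2] / [3, 5] / [4]
Final shape: (2, 2, 1).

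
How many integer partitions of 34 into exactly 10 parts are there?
p(34, 10 parts) = 1204

Partitions of n into exactly k parts are in bijection with partitions of n − k into at most k parts (subtract 1 from each part). So p(34, exactly 10) = p(24, parts ≤ 10). Computing via the recurrence p(m, j) = p(m, j−1) + p(m−j, j) gives 1204.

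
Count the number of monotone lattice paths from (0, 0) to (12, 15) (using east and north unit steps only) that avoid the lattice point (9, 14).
Number of paths = 14115100

Total paths from (0, 0) to (12, 15): C(27, 12) = 17383860. Paths through (9, 14): (paths (0, 0) → (9, 14)) × (paths (9, 14) → (12, 15)) = C(23, 9) · C(4, 3) = 817190 · 4 = 3268760. Avoidance count = 17383860 − 3268760 = 14115100.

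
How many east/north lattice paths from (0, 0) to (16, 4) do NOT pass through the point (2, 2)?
Number of paths = 4125

Total paths from (0, 0) to (16, 4): C(20, 16) = 4845. Paths through (2, 2): (paths (0, 0) → (2, 2)) × (paths (2, 2) → (16, 4)) = C(4, 2) · C(16, 14) = 6 · 120 = 720. Avoidance count = 4845 − 720 = 4125.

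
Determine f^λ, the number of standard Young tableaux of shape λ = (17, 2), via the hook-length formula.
# SYT of shape (17, 2) = 152

Hook-length formula: f^λ = n! / Π hook(c), product over all cells c of the Young diagram. For λ = (17, 2), n = 19 boxes. Hook lengths by row (left-to-right, top-to-bottom): [18, 17, 15, 14, 13, 12, 11, 10, 9, 8, 7, 6, 5, 4, 3, 2, 1]; [2, 1]. Product of hooks = 800296713216000. So f^λ = 19! / 800296713216000 = 121645100408832000 / 800296713216000 = 152.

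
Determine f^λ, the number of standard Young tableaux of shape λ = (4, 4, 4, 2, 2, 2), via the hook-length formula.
# SYT of shape (4, 4, 4, 2, 2, 2) = 1823250

Hook-length formula: f^λ = n! / Π hook(c), product over all cells c of the Young diagram. For λ = (4, 4, 4, 2, 2, 2), n = 18 boxes. Hook lengths by row (left-to-right, top-to-bottom): [9, 8, 4, 3]; [8, 7, 3, 2]; [7, 6, 2, 1]; [4, 3]; [3, 2]; [2, 1]. Product of hooks = 3511517184. So f^λ = 18! / 3511517184 = 6402373705728000 / 3511517184 = 1823250.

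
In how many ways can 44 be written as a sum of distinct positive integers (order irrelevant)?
q(44) = 1816

A partition into distinct parts is a strictly decreasing sequence summing to n. The recurrence d(n, m) = d(n, m−1) + d(n−m, m−1) (use part m at most once) with q(n) = d(n, n) gives q(44) = 1816. (Euler's theorem: # distinct-part partitions = # odd-part partitions.)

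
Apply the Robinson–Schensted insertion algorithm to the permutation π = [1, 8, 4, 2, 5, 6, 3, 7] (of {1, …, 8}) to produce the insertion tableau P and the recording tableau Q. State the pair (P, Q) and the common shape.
P = [1, 2, 3, 6, 7] / [4, 5] / [8];  Q = [1, 2, 5, 6, 8] / [3, 7] / [4];  common shape = (5, 2, 1)

Row-insert the values π_1, π_2, … into P one at a time, bumping the leftmost entry strictly greater than the inserted value down to the next row. The recording tableau Q records, in position (i, j), the step at which that cell was added to P.
  Insert 1 (step 1): P = [1];  Q = [1]
  Insert 8 (step 2): P = [1, 8];  Q = [1, 2]
  Insert 4 (step 3): P = [1, 4] / [8];  Q = [1, 2] / [3]
  Insert 2 (step 4): P = [1, 2] / [4] / [8];  Q = [1, 2] / [3] / [4]
  Insert 5 (step 5): P = [1, 2, 5] / [4] / [8];  Q = [1, 2, 5] / [3] / [4]
  Insert 6 (step 6): P = [1, 2, 5, 6] / [4] / [8];  Q = [1, 2, 5, 6] / [3] / [4]
  Insert 3 (step 7): P = [1, 2, 3, 6] / [4, 5] / [8];  Q = [1, 2, 5, 6] / [3, 7] / [4]
  Insert 7 (step 8): P = [1, 2, 3, 6, 7] / [4, 5] / [8];  Q = [1, 2, 5, 6, 8] / [3, 7] / [4]
Final shape: (5, 2, 1).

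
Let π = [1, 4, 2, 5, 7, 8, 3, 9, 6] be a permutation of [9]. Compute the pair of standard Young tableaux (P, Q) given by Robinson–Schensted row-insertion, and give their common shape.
P = [1, 2, 3, 6, 8, 9] / [4, 5, 7];  Q = [1, 2, 4, 5, 6, 8] / [3, 7, 9];  common shape = (6, 3)

Row-insert the values π_1, π_2, … into P one at a time, bumping the leftmost entry strictly greater than the inserted value down to the next row. The recording tableau Q records, in position (i, j), the step at which that cell was added to P.
  Insert 1 (step 1): P = [1];  Q = [1]
  Insert 4 (step 2): P = [1, 4];  Q = [1, 2]
  Insert 2 (step 3): P = [1, 2] / [4];  Q = [1, 2] / [3]
  Insert 5 (step 4): P = [1, 2, 5] / [4];  Q = [1, 2, 4] / [3]
  Insert 7 (step 5): P = [1, 2, 5, 7] / [4];  Q = [1, 2, 4, 5] / [3]
  Insert 8 (step 6): P = [1, 2, 5, 7, 8] / [4];  Q = [1, 2, 4, 5, 6] / [3]
  Insert 3 (step 7): P = [1, 2, 3, 7, 8] / [4, 5];  Q = [1, 2, 4, 5, 6] / [3, 7]
  Insert 9 (step 8): P = [1, 2, 3, 7, 8, 9] / [4, 5];  Q = [1, 2, 4, 5, 6, 8] / [3, 7]
  Insert 6 (step 9): P = [1, 2, 3, 6, 8, 9] / [4, 5, 7];  Q = [1, 2, 4, 5, 6, 8] / [3, 7, 9]
Final shape: (6, 3).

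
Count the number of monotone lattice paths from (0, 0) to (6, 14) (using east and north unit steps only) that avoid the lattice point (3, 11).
Number of paths = 31480

Total paths from (0, 0) to (6, 14): C(20, 6) = 38760. Paths through (3, 11): (paths (0, 0) → (3, 11)) × (paths (3, 11) → (6, 14)) = C(14, 3) · C(6, 3) = 364 · 20 = 7280. Avoidance count = 38760 − 7280 = 31480.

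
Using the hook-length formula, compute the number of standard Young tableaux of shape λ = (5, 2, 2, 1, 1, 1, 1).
# SYT of shape (5, 2, 2, 1, 1, 1, 1) = 7800

Hook-length formula: f^λ = n! / Π hook(c), product over all cells c of the Young diagram. For λ = (5, 2, 2, 1, 1, 1, 1), n = 13 boxes. Hook lengths by row (left-to-right, top-to-bottom): [11, 6, 3, 2, 1]; [7, 2]; [6, 1]; [4]; [3]; [2]; [1]. Product of hooks = 798336. So f^λ = 13! / 798336 = 6227020800 / 798336 = 7800.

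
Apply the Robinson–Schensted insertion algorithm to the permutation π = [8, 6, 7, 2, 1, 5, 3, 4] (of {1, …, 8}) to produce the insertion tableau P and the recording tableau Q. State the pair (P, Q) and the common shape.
P = [1, 3, 4] / [2, 5] / [6, 7] / [8];  Q = [1, 3, 8] / [2, 6] / [4, 7] / [5];  common shape = (3, 2, 2, 1)

Row-insert the values π_1, π_2, … into P one at a time, bumping the leftmost entry strictly greater than the inserted value down to the next row. The recording tableau Q records, in position (i, j), the step at which that cell was added to P.
  Insert 8 (step 1): P = [8];  Q = [1]
  Insert 6 (step 2): P = [6] / [8];  Q = [1] / [2]
  Insert 7 (step 3): P = [6, 7] / [8];  Q = [1, 3] / [2]
  Insert 2 (step 4): P = [2, 7] / [6] / [8];  Q = [1, 3] / [2] / [4]
  Insert 1 (step 5): P = [1, 7] / [2] / [6] / [8];  Q = [1, 3] / [2] / [4] / [5]
  Insert 5 (step 6): P = [1, 5] / [2, 7] / [6] / [8];  Q = [1, 3] / [2, 6] / [4] / [5]
  Insert 3 (step 7): P = [1, 3] / [2, 5] / [6, 7] / [8];  Q = [1, 3] / [2, 6] / [4, 7] / [5]
  Insert 4 (step 8): P = [1, 3, 4] / [2, 5] / [6, 7] / [8];  Q = [1, 3, 8] / [2, 6] / [4, 7] / [5]
Final shape: (3, 2, 2, 1).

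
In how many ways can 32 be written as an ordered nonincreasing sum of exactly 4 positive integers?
p(32, 4 parts) = 249

Partitions of n into exactly k parts are in bijection with partitions of n − k into at most k parts (subtract 1 from each part). So p(32, exactly 4) = p(28, parts ≤ 4). Computing via the recurrence p(m, j) = p(m, j−1) + p(m−j, j) gives 249.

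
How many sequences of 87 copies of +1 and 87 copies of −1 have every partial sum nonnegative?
C_87 = 16435314834665426797069144960762886143367590394940

These ballot sequences are counted by the Catalan number C_n = (1/(n + 1)) · C(2n, n). For n = 87: C_87 = (1/88) · C(174, 87) = 1446307705450557558142084756547133980616347954754720/88 = 16435314834665426797069144960762886143367590394940.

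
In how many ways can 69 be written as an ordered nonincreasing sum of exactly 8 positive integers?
p(69, 8 parts) = 89162

Partitions of n into exactly k parts are in bijection with partitions of n − k into at most k parts (subtract 1 from each part). So p(69, exactly 8) = p(61, parts ≤ 8). Computing via the recurrence p(m, j) = p(m, j−1) + p(m−j, j) gives 89162.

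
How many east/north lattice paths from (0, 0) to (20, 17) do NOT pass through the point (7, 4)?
Number of paths = 12473170710

Total paths from (0, 0) to (20, 17): C(37, 20) = 15905368710. Paths through (7, 4): (paths (0, 0) → (7, 4)) × (paths (7, 4) → (20, 17)) = C(11, 7) · C(26, 13) = 330 · 10400600 = 3432198000. Avoidance count = 15905368710 − 3432198000 = 12473170710.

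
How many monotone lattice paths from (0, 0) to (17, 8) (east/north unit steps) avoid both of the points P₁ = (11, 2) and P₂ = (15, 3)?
Number of paths = 1000557

Inclusion–exclusion. Total paths: C(25, 17) = 1081575. Through P₁: C(13, 11)·C(12, 6) = 72072. Through P₂: C(18, 15)·C(7, 2) = 17136. Since P₁ is strictly southwest of P₂, a monotone path through both must visit P₁ then P₂; paths through both = C(13, 11)·C(5, 4)·C(7, 2) = 8190. Avoid both = 1081575 − 72072 − 17136 + 8190 = 1000557.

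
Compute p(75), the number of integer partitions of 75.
p(75) = 8118264

Compute p(n) via the recurrence p(n, m) = p(n, m−1) + p(n−m, m), where p(n, m) counts partitions of n with all parts ≤ m and p(n) = p(n, n). The base cases are p(0, m) = 1 and p(n, 0) = 0 for n > 0. Filling the table yields p(75) = 8118264. (Euler's pentagonal recurrence is an alternative.)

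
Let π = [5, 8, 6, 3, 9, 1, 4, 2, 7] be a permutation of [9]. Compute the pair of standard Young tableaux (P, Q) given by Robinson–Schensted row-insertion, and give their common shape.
P = [1, 2, 7] / [3, 4, 9] / [5, 6] / [8];  Q = [1, 2, 5] / [3, 7, 9] / [4, 8] / [6];  common shape = (3, 3, 2, 1)

Row-insert the values π_1, π_2, … into P one at a time, bumping the leftmost entry strictly greater than the inserted value down to the next row. The recording tableau Q records, in position (i, j), the step at which that cell was added to P.
  Insert 5 (step 1): P = [5];  Q = [1]
  Insert 8 (step 2): P = [5, 8];  Q = [1, 2]
  Insert 6 (step 3): P = [5, 6] / [8];  Q = [1, 2] / [3]
  Insert 3 (step 4): P = [3, 6] / [5] / [8];  Q = [1, 2] / [3] / [4]
  Insert 9 (step 5): P = [3, 6, 9] / [5] / [8];  Q = [1, 2, 5] / [3] / [4]
  Insert 1 (step 6): P = [1, 6, 9] / [3] / [5] / [8];  Q = [1, 2, 5] / [3] / [4] / [6]
  Insert 4 (step 7): P = [1, 4, 9] / [3, 6] / [5] / [8];  Q = [1, 2, 5] / [3, 7] / [4] / [6]
  Insert 2 (step 8): P = [1, 2, 9] / [3, 4] / [5, 6] / [8];  Q = [1, 2, 5] / [3, 7] / [4, 8] / [6]
  Insert 7 (step 9): P = [1, 2, 7] / [3, 4, 9] / [5, 6] / [8];  Q = [1, 2, 5] / [3, 7, 9] / [4, 8] / [6]
Final shape: (3, 3, 2, 1).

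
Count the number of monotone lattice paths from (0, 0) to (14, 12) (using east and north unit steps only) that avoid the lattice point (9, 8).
Number of paths = 6594640

Total paths from (0, 0) to (14, 12): C(26, 14) = 9657700. Paths through (9, 8): (paths (0, 0) → (9, 8)) × (paths (9, 8) → (14, 12)) = C(17, 9) · C(9, 5) = 24310 · 126 = 3063060. Avoidance count = 9657700 − 3063060 = 6594640.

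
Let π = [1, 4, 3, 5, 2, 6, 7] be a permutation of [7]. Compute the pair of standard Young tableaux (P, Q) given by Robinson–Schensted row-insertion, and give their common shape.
P = [1, 2, 5, 6, 7] / [3] / [4];  Q = [1, 2, 4, 6, 7] / [3] / [5];  common shape = (5, 1, 1)

Row-insert the values π_1, π_2, … into P one at a time, bumping the leftmost entry strictly greater than the inserted value down to the next row. The recording tableau Q records, in position (i, j), the step at which that cell was added to P.
  Insert 1 (step 1): P = [1];  Q = [1]
  Insert 4 (step 2): P = [1, 4];  Q = [1, 2]
  Insert 3 (step 3): P = [1, 3] / [4];  Q = [1, 2] / [3]
  Insert 5 (step 4): P = [1, 3, 5] / [4];  Q = [1, 2, 4] / [3]
  Insert 2 (step 5): P = [1, 2, 5] / [3] / [4];  Q = [1, 2, 4] / [3] / [5]
  Insert 6 (step 6): P = [1, 2, 5, 6] / [3] / [4];  Q = [1, 2, 4, 6] / [3] / [5]
  Insert 7 (step 7): P = [1, 2, 5, 6, 7] / [3] / [4];  Q = [1, 2, 4, 6, 7] / [3] / [5]
Final shape: (5, 1, 1).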